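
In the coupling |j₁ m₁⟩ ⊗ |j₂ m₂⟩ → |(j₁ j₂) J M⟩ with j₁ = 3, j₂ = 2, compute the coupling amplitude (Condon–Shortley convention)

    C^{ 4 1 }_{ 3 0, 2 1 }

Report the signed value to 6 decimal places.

j₁+j₂−J=1  J+j₁−j₂=5  J−j₁+j₂=3  j₁+j₂+J+1=10
(j₁±m₁, j₂±m₂, J±M) = (3,3,3,1,5,3)
P² = 1944/7
sum k=0..1:
  [0] +1/72 = 1/72
  [1] −1/24 = -1/24
S = -1/36
C² = P²·S² = 3/14 ; C = -0.462910

-0.462910  (= −√(3/14))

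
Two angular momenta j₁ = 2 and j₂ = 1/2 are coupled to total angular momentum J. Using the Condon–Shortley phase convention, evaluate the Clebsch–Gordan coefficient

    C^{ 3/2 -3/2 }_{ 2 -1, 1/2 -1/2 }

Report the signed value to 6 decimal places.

+√(1/5) = +0.447214

j₁+j₂−J=1  J+j₁−j₂=3  J−j₁+j₂=0  j₁+j₂+J+1=5
(j₁±m₁, j₂±m₂, J±M) = (1,3,0,1,0,3)
P² = 36/5
sum k=0..0:
  [0] +1/6 = 1/6
S = 1/6
C² = P²·S² = 1/5 ; C = +0.447214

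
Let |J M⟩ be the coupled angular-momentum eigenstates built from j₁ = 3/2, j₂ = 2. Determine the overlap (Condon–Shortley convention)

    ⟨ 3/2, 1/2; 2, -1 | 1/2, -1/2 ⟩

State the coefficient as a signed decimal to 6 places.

√[2·3!0!1!/5! · 2!1!1!3!0!1!] = √(6/5)
  +(−1)^1/∏(1,2,0,0,0,1)! = -1/2  (running -1/2)
⟨..|..⟩ = √(6/5)·(-1/2) = -0.547723

-0.547723  (= −√(3/10))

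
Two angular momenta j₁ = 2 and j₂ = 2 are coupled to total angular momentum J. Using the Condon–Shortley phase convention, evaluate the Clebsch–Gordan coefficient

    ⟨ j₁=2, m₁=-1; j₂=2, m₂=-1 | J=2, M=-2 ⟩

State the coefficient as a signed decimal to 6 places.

triangle: 2!·2!·2!/7! = 8/5040
(j±m)!: 1!·3!·1!·3!·0!·4! = 864
prefactor² = (2J+1)·Δ·N² = 48/7
  k=1: −1/(1!·1!·2!·0!·0!·2!) = -1/4
Σ = -1/4  ⇒  CG² = 48/7·(-1/4)² = 3/7
CG = −√(3/7) = -0.654654

-0.654654  (= −√(3/7))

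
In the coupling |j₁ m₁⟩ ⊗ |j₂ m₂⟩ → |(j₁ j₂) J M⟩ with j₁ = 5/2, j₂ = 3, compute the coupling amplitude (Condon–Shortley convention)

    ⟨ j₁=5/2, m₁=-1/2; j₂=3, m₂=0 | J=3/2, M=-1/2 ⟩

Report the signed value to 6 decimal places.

+0.338062  (= +√(4/35))

triangle: 4!*1!*2!/8! = 48/40320
(j±m)!: 2!*3!*3!*3!*1!*2! = 864
prefactor² = (2J+1)*Δ*N² = 144/35
  k=2: +1/(2!*2!*1!*1!*0!*1!) = 1/4
  k=3: −1/(3!*1!*0!*0!*1!*2!) = -1/12
Σ = 1/6  ⇒  CG² = 144/35*1/6² = 4/35
CG = +√(4/35) = +0.338062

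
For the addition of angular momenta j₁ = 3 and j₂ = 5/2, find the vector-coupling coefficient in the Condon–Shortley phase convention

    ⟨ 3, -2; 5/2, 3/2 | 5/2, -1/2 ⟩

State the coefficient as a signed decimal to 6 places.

j₁+j₂−J=3  J+j₁−j₂=3  J−j₁+j₂=2  j₁+j₂+J+1=9
(j₁±m₁, j₂±m₂, J±M) = (1,5,4,1,2,3)
P² = 288/7
sum k=2..3:
  [2] +1/24 = 1/24
  [3] −1/12 = -1/12
S = -1/24
C² = P²·S² = 1/14 ; C = -0.267261

−√(1/14) = -0.267261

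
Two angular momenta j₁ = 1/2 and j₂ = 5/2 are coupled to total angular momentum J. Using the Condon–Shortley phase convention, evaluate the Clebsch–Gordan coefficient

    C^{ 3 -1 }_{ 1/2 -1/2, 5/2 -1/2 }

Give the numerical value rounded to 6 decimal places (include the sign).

√[7·0!1!5!/7! · 0!1!2!3!2!4!] = √(96)
  +(−1)^0/∏(0,0,1,2,0,3)! = 1/12  (running 1/12)
⟨..|..⟩ = √(96)·(1/12) = +0.816497

+√(2/3) ≈ +0.816497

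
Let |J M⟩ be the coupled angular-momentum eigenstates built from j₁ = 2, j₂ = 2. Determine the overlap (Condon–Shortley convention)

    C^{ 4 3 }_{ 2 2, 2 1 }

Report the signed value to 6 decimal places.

√[9·0!4!4!/9! · 4!0!3!1!7!1!] = √(10368)
  +(−1)^0/∏(0,0,0,3,4,1)! = 1/144  (running 1/144)
⟨..|..⟩ = √(10368)·(1/144) = +0.707107

+0.707107  (= +√(1/2))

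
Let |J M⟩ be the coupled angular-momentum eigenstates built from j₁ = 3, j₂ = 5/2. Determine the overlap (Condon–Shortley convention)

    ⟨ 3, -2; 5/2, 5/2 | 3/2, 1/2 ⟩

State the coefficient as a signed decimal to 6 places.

j₁+j₂−J=4  J+j₁−j₂=2  J−j₁+j₂=1  j₁+j₂+J+1=8
(j₁±m₁, j₂±m₂, J±M) = (1,5,5,0,2,1)
P² = 960/7
sum k=4..4:
  [4] +1/24 = 1/24
S = 1/24
C² = P²·S² = 5/21 ; C = +0.487950

+√(5/21) ≈ +0.487950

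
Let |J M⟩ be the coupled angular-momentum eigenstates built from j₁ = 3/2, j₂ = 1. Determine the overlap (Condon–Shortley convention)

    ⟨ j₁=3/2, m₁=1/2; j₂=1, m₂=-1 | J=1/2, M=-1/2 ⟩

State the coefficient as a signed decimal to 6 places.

+0.408248  (= +√(1/6))

triangle: 2!*1!*0!/4! = 2/24
(j±m)!: 2!*1!*0!*2!*0!*1! = 4
prefactor² = (2J+1)*Δ*N² = 2/3
  k=0: +1/(0!*2!*1!*0!*0!*0!) = 1/2
Σ = 1/2  ⇒  CG² = 2/3*1/2² = 1/6
CG = +√(1/6) = +0.408248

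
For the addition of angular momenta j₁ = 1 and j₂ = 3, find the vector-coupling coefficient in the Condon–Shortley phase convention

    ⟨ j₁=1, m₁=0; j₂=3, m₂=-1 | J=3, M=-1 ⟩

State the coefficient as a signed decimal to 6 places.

+√(1/12) = +0.288675

√[7·1!1!5!/8! · 1!1!2!4!2!4!] = √(48)
  +(−1)^0/∏(0,1,1,2,0,3)! = 1/12  (running 1/12)
  +(−1)^1/∏(1,0,0,1,1,4)! = -1/24  (running 1/24)
⟨..|..⟩ = √(48)·(1/24) = +0.288675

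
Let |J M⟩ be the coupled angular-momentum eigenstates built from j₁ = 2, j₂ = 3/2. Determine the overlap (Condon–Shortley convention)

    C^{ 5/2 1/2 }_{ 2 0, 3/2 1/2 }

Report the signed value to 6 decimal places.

j₁+j₂−J=1  J+j₁−j₂=3  J−j₁+j₂=2  j₁+j₂+J+1=7
(j₁±m₁, j₂±m₂, J±M) = (2,2,2,1,3,2)
P² = 48/35
sum k=0..1:
  [0] +1/4 = 1/4
  [1] −1/2 = -1/2
S = -1/4
C² = P²·S² = 3/35 ; C = -0.292770

-0.292770  (= −√(3/35))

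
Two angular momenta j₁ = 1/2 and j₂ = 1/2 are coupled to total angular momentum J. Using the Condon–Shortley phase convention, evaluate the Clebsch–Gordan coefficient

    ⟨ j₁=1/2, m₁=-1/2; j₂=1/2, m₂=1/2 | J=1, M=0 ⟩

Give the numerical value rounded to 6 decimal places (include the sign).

√[3·0!1!1!/3! · 0!1!1!0!1!1!] = √(1/2)
  +(−1)^0/∏(0,0,1,1,0,0)! = 1  (running 1)
⟨..|..⟩ = √(1/2)·(1) = +0.707107

+0.707107  (= +√(1/2))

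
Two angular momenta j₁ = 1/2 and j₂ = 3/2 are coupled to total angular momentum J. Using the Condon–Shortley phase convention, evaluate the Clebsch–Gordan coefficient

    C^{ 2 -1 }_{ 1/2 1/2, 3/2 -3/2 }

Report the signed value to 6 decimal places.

+0.500000  (= +√(1/4))

triangle: 0!·1!·3!/5! = 6/120
(j±m)!: 1!·0!·0!·3!·1!·3! = 36
prefactor² = (2J+1)·Δ·N² = 9
  k=0: +1/(0!·0!·0!·0!·1!·3!) = 1/6
Σ = 1/6  ⇒  CG² = 9·1/6² = 1/4
CG = +√(1/4) = +0.500000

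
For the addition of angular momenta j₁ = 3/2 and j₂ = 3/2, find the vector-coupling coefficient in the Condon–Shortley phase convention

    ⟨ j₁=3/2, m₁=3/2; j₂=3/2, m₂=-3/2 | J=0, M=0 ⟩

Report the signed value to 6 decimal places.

+√(1/4) = +0.500000

√[1·3!0!0!/4! · 3!0!0!3!0!0!] = √(9)
  +(−1)^0/∏(0,3,0,0,0,0)! = 1/6  (running 1/6)
⟨..|..⟩ = √(9)·(1/6) = +0.500000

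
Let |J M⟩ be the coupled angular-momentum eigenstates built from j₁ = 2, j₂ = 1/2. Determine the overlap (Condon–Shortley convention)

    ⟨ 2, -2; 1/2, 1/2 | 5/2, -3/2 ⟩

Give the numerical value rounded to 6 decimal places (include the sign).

+0.447214  (= +√(1/5))

√[6·0!4!1!/6! · 0!4!1!0!1!4!] = √(576/5)
  +(−1)^0/∏(0,0,4,1,0,0)! = 1/24  (running 1/24)
⟨..|..⟩ = √(576/5)·(1/24) = +0.447214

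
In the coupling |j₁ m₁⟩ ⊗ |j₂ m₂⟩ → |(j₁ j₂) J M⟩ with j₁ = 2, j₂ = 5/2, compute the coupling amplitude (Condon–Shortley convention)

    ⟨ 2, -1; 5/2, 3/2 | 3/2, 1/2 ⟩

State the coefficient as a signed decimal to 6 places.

j₁+j₂−J=3  J+j₁−j₂=1  J−j₁+j₂=2  j₁+j₂+J+1=7
(j₁±m₁, j₂±m₂, J±M) = (1,3,4,1,2,1)
P² = 96/35
sum k=2..3:
  [2] +1/4 = 1/4
  [3] −1/6 = -1/6
S = 1/12
C² = P²·S² = 2/105 ; C = +0.138013

+√(2/105) = +0.138013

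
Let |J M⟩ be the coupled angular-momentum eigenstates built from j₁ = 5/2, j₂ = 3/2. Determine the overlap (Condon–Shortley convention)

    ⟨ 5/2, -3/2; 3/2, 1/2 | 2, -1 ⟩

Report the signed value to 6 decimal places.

j₁+j₂−J=2  J+j₁−j₂=3  J−j₁+j₂=1  j₁+j₂+J+1=7
(j₁±m₁, j₂±m₂, J±M) = (1,4,2,1,1,3)
P² = 24/7
sum k=1..2:
  [1] −1/6 = -1/6
  [2] +1/4 = 1/4
S = 1/12
C² = P²·S² = 1/42 ; C = +0.154303

+0.154303  (= +√(1/42))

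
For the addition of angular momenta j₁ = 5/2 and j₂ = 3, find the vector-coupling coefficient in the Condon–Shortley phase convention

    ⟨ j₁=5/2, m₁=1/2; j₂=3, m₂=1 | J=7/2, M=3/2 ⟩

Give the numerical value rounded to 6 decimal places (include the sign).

−√(5/21) = -0.487950

j₁+j₂−J=2  J+j₁−j₂=3  J−j₁+j₂=4  j₁+j₂+J+1=10
(j₁±m₁, j₂±m₂, J±M) = (3,2,4,2,5,2)
P² = 3072/35
sum k=0..2:
  [0] +1/96 = 1/96
  [1] −1/12 = -1/12
  [2] +1/48 = 1/48
S = -5/96
C² = P²·S² = 5/21 ; C = -0.487950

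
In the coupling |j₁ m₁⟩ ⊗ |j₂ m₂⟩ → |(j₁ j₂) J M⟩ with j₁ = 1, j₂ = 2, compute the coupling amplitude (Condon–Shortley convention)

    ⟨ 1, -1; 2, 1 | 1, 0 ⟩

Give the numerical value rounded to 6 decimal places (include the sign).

+0.547723  (= +√(3/10))

triangle: 2!×0!×2!/5! = 4/120
(j±m)!: 0!×2!×3!×1!×1!×1! = 12
prefactor² = (2J+1)×Δ×N² = 6/5
  k=2: +1/(2!×0!×0!×1!×0!×1!) = 1/2
Σ = 1/2  ⇒  CG² = 6/5×1/2² = 3/10
CG = +√(3/10) = +0.547723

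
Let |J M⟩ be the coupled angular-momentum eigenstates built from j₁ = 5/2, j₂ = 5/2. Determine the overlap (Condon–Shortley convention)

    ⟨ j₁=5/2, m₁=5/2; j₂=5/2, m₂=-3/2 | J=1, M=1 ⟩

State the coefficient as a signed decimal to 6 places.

√[3·4!1!1!/7! · 5!0!1!4!2!0!] = √(576/7)
  +(−1)^0/∏(0,4,0,1,1,0)! = 1/24  (running 1/24)
⟨..|..⟩ = √(576/7)·(1/24) = +0.377964

+√(1/7) ≈ +0.377964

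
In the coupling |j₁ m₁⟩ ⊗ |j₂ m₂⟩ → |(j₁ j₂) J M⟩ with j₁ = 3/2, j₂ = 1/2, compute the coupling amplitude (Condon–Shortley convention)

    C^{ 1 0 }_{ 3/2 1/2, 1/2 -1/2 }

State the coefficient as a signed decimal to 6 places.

j₁+j₂−J=1  J+j₁−j₂=2  J−j₁+j₂=0  j₁+j₂+J+1=4
(j₁±m₁, j₂±m₂, J±M) = (2,1,0,1,1,1)
P² = 1/2
sum k=0..0:
  [0] +1/1 = 1
S = 1
C² = P²·S² = 1/2 ; C = +0.707107

+√(1/2) = +0.707107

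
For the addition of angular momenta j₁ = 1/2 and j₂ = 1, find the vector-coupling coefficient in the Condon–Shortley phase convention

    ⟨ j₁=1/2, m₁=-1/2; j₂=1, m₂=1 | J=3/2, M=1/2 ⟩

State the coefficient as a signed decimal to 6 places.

+√(1/3) = +0.577350

√[4·0!1!2!/4! · 0!1!2!0!2!1!] = √(4/3)
  +(−1)^0/∏(0,0,1,2,0,0)! = 1/2  (running 1/2)
⟨..|..⟩ = √(4/3)·(1/2) = +0.577350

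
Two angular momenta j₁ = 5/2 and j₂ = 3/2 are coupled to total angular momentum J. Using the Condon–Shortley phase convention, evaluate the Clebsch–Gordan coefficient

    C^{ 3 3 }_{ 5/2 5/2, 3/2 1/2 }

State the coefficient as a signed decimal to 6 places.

triangle: 1!×4!×2!/8! = 48/40320
(j±m)!: 5!×0!×2!×1!×6!×0! = 172800
prefactor² = (2J+1)×Δ×N² = 1440
  k=0: +1/(0!×1!×0!×2!×4!×0!) = 1/48
Σ = 1/48  ⇒  CG² = 1440×1/48² = 5/8
CG = +√(5/8) = +0.790569

+0.790569  (= +√(5/8))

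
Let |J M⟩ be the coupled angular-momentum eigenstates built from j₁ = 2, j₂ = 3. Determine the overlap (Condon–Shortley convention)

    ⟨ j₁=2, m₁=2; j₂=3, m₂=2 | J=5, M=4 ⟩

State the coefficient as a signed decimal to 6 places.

+√(3/5) ≈ +0.774597

triangle: 0!·4!·6!/11! = 17280/39916800
(j±m)!: 4!·0!·5!·1!·9!·1! = 1045094400
prefactor² = (2J+1)·Δ·N² = 4976640
  k=0: +1/(0!·0!·0!·5!·4!·1!) = 1/2880
Σ = 1/2880  ⇒  CG² = 4976640·1/2880² = 3/5
CG = +√(3/5) = +0.774597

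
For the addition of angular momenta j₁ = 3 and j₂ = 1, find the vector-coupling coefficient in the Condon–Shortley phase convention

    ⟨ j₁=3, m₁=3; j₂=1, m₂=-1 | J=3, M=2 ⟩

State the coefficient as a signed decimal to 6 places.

+0.500000  (= +√(1/4))

j₁+j₂−J=1  J+j₁−j₂=5  J−j₁+j₂=1  j₁+j₂+J+1=8
(j₁±m₁, j₂±m₂, J±M) = (6,0,0,2,5,1)
P² = 3600
sum k=0..0:
  [0] +1/120 = 1/120
S = 1/120
C² = P²·S² = 1/4 ; C = +0.500000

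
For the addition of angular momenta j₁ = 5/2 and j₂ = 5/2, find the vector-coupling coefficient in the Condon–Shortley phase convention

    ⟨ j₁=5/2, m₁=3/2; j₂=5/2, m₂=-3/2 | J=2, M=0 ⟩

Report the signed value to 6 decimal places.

+0.109109  (= +√(1/84))

triangle: 3!×2!×2!/8! = 24/40320
(j±m)!: 4!×1!×1!×4!×2!×2! = 2304
prefactor² = (2J+1)×Δ×N² = 48/7
  k=0: +1/(0!×3!×1!×1!×1!×1!) = 1/6
  k=1: −1/(1!×2!×0!×0!×2!×2!) = -1/8
Σ = 1/24  ⇒  CG² = 48/7×1/24² = 1/84
CG = +√(1/84) = +0.109109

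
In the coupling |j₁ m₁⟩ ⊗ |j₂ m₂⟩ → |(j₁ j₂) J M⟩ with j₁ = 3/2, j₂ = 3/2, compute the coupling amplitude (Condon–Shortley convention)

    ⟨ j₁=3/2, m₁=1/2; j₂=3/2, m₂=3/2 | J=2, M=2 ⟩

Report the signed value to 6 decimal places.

√[5·1!2!2!/6! · 2!1!3!0!4!0!] = √(8)
  +(−1)^1/∏(1,0,0,2,2,0)! = -1/4  (running -1/4)
⟨..|..⟩ = √(8)·(-1/4) = -0.707107

−√(1/2) = -0.707107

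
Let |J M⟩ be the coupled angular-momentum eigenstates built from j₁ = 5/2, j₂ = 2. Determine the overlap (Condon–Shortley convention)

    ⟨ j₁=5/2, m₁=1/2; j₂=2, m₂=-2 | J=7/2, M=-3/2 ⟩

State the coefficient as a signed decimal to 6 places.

j₁+j₂−J=1  J+j₁−j₂=4  J−j₁+j₂=3  j₁+j₂+J+1=9
(j₁±m₁, j₂±m₂, J±M) = (3,2,0,4,2,5)
P² = 1536/7
sum k=0..0:
  [0] +1/24 = 1/24
S = 1/24
C² = P²·S² = 8/21 ; C = +0.617213

+0.617213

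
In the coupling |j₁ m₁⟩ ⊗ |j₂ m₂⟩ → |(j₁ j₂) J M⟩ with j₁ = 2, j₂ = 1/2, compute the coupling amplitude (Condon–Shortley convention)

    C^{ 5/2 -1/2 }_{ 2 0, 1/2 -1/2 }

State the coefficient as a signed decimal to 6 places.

√[6·0!4!1!/6! · 2!2!0!1!2!3!] = √(48/5)
  +(−1)^0/∏(0,0,2,0,2,1)! = 1/4  (running 1/4)
⟨..|..⟩ = √(48/5)·(1/4) = +0.774597

+√(3/5) = +0.774597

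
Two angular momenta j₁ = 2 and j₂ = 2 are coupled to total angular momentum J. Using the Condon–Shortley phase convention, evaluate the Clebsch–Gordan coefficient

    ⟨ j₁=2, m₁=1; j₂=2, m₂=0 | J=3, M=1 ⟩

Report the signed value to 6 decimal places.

triangle: 1!*3!*3!/8! = 36/40320
(j±m)!: 3!*1!*2!*2!*4!*2! = 1152
prefactor² = (2J+1)*Δ*N² = 36/5
  k=0: +1/(0!*1!*1!*2!*2!*1!) = 1/4
  k=1: −1/(1!*0!*0!*1!*3!*2!) = -1/12
Σ = 1/6  ⇒  CG² = 36/5*1/6² = 1/5
CG = +√(1/5) = +0.447214

+0.447214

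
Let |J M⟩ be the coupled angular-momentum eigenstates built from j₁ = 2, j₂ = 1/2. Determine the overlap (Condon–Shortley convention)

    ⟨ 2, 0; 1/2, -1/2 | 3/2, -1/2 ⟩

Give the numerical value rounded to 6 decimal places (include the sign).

j₁+j₂−J=1  J+j₁−j₂=3  J−j₁+j₂=0  j₁+j₂+J+1=5
(j₁±m₁, j₂±m₂, J±M) = (2,2,0,1,1,2)
P² = 8/5
sum k=0..0:
  [0] +1/2 = 1/2
S = 1/2
C² = P²·S² = 2/5 ; C = +0.632456

+0.632456  (= +√(2/5))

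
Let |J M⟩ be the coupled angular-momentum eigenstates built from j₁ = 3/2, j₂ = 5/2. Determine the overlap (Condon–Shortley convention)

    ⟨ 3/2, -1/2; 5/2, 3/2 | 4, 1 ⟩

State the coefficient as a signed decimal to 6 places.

+0.517549  (= +√(15/56))

√[9·0!3!5!/9! · 1!2!4!1!5!3!] = √(4320/7)
  +(−1)^0/∏(0,0,2,4,1,1)! = 1/48  (running 1/48)
⟨..|..⟩ = √(4320/7)·(1/48) = +0.517549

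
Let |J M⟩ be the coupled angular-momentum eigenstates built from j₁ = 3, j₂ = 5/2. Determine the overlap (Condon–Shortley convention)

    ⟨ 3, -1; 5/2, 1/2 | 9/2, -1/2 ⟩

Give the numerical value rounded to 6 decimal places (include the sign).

j₁+j₂−J=1  J+j₁−j₂=5  J−j₁+j₂=4  j₁+j₂+J+1=11
(j₁±m₁, j₂±m₂, J±M) = (2,4,3,2,4,5)
P² = 92160/77
sum k=0..1:
  [0] +1/144 = 1/144
  [1] −1/48 = -1/48
S = -1/72
C² = P²·S² = 160/693 ; C = -0.480500

−√(160/693) ≈ -0.480500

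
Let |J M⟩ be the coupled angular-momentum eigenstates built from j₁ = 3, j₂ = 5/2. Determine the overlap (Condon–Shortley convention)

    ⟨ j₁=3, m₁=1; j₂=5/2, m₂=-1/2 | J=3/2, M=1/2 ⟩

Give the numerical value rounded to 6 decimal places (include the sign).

√[4·4!2!1!/8! · 4!2!2!3!2!1!] = √(192/35)
  +(−1)^1/∏(1,3,1,1,1,0)! = -1/6  (running -1/6)
  +(−1)^2/∏(2,2,0,0,2,1)! = 1/8  (running -1/24)
⟨..|..⟩ = √(192/35)·(-1/24) = -0.097590

−√(1/105) = -0.097590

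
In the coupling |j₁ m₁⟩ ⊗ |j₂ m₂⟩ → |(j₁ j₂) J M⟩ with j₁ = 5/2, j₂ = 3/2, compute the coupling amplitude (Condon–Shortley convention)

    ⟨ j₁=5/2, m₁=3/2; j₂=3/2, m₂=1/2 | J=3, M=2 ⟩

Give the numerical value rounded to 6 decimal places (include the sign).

j₁+j₂−J=1  J+j₁−j₂=4  J−j₁+j₂=2  j₁+j₂+J+1=8
(j₁±m₁, j₂±m₂, J±M) = (4,1,2,1,5,1)
P² = 48
sum k=0..1:
  [0] +1/12 = 1/12
  [1] −1/24 = -1/24
S = 1/24
C² = P²·S² = 1/12 ; C = +0.288675

+√(1/12) ≈ +0.288675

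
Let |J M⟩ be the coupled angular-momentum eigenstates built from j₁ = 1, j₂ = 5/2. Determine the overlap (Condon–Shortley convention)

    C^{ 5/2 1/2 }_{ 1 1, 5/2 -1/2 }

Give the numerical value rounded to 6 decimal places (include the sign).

triangle: 1!×1!×4!/7! = 24/5040
(j±m)!: 2!×0!×2!×3!×3!×2! = 288
prefactor² = (2J+1)×Δ×N² = 288/35
  k=0: +1/(0!×1!×0!×2!×1!×2!) = 1/4
Σ = 1/4  ⇒  CG² = 288/35×1/4² = 18/35
CG = +√(18/35) = +0.717137

+√(18/35) = +0.717137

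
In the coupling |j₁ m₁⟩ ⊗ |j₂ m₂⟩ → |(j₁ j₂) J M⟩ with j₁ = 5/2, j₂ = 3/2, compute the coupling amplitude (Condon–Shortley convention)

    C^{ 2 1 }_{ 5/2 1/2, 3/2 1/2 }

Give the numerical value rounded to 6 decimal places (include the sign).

-0.545545  (= −√(25/84))

triangle: 2!*3!*1!/7! = 12/5040
(j±m)!: 3!*2!*2!*1!*3!*1! = 144
prefactor² = (2J+1)*Δ*N² = 12/7
  k=1: −1/(1!*1!*1!*1!*2!*0!) = -1/2
  k=2: +1/(2!*0!*0!*0!*3!*1!) = 1/12
Σ = -5/12  ⇒  CG² = 12/7*(-5/12)² = 25/84
CG = −√(25/84) = -0.545545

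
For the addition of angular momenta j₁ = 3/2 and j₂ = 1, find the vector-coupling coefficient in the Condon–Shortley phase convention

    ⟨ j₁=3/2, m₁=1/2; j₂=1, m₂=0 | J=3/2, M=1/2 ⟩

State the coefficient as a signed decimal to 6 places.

+√(1/15) ≈ +0.258199

√[4·1!2!1!/5! · 2!1!1!1!2!1!] = √(4/15)
  +(−1)^0/∏(0,1,1,1,1,0)! = 1  (running 1)
  +(−1)^1/∏(1,0,0,0,2,1)! = -1/2  (running 1/2)
⟨..|..⟩ = √(4/15)·(1/2) = +0.258199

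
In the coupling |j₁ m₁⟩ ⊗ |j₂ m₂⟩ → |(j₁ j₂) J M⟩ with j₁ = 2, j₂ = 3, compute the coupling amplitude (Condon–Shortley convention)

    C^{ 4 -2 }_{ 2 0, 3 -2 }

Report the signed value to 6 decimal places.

+√(12/35) ≈ +0.585540

j₁+j₂−J=1  J+j₁−j₂=3  J−j₁+j₂=5  j₁+j₂+J+1=10
(j₁±m₁, j₂±m₂, J±M) = (2,2,1,5,2,6)
P² = 8640/7
sum k=0..1:
  [0] +1/48 = 1/48
  [1] −1/240 = -1/240
S = 1/60
C² = P²·S² = 12/35 ; C = +0.585540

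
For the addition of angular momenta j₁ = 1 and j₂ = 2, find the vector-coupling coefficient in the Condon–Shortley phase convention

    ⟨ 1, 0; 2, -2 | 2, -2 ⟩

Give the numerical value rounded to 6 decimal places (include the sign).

√[5·1!1!3!/6! · 1!1!0!4!0!4!] = √(24)
  +(−1)^0/∏(0,1,1,0,0,3)! = 1/6  (running 1/6)
⟨..|..⟩ = √(24)·(1/6) = +0.816497

+√(2/3) = +0.816497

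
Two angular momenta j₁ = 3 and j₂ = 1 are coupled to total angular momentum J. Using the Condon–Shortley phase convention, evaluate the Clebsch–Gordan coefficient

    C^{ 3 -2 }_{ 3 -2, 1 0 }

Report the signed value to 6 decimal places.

√[7·1!5!1!/8! · 1!5!1!1!1!5!] = √(300)
  +(−1)^0/∏(0,1,5,1,0,0)! = 1/120  (running 1/120)
  +(−1)^1/∏(1,0,4,0,1,1)! = -1/24  (running -1/30)
⟨..|..⟩ = √(300)·(-1/30) = -0.577350

−√(1/3) ≈ -0.577350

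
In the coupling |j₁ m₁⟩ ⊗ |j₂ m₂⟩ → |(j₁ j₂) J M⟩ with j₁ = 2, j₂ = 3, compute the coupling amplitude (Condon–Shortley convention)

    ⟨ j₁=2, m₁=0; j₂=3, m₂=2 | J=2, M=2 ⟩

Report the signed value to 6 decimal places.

+√(5/14) = +0.597614

triangle: 3!*1!*3!/8! = 36/40320
(j±m)!: 2!*2!*5!*1!*4!*0! = 11520
prefactor² = (2J+1)*Δ*N² = 360/7
  k=2: +1/(2!*1!*0!*3!*1!*0!) = 1/12
Σ = 1/12  ⇒  CG² = 360/7*1/12² = 5/14
CG = +√(5/14) = +0.597614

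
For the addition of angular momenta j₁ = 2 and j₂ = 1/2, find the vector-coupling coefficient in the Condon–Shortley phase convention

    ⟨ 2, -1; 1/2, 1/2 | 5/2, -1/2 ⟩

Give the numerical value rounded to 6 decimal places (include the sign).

√[6·0!4!1!/6! · 1!3!1!0!2!3!] = √(72/5)
  +(−1)^0/∏(0,0,3,1,1,0)! = 1/6  (running 1/6)
⟨..|..⟩ = √(72/5)·(1/6) = +0.632456

+0.632456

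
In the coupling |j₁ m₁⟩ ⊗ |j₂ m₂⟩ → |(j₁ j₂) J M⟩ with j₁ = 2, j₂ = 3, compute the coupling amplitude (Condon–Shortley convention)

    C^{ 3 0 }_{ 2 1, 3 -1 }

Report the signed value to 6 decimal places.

+0.182574

√[7·2!2!4!/9! · 3!1!2!4!3!3!] = √(96/5)
  +(−1)^0/∏(0,2,1,2,1,2)! = 1/8  (running 1/8)
  +(−1)^1/∏(1,1,0,1,2,3)! = -1/12  (running 1/24)
⟨..|..⟩ = √(96/5)·(1/24) = +0.182574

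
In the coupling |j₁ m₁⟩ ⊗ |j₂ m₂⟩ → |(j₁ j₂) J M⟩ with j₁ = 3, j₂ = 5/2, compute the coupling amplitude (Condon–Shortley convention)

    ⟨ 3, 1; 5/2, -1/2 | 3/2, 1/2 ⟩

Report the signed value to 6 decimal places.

-0.097590

√[4·4!2!1!/8! · 4!2!2!3!2!1!] = √(192/35)
  +(−1)^1/∏(1,3,1,1,1,0)! = -1/6  (running -1/6)
  +(−1)^2/∏(2,2,0,0,2,1)! = 1/8  (running -1/24)
⟨..|..⟩ = √(192/35)·(-1/24) = -0.097590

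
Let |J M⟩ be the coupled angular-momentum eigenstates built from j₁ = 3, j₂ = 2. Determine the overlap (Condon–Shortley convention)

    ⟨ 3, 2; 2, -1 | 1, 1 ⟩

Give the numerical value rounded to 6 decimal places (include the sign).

triangle: 4!*2!*0!/7! = 48/5040
(j±m)!: 5!*1!*1!*3!*2!*0! = 1440
prefactor² = (2J+1)*Δ*N² = 288/7
  k=1: −1/(1!*3!*0!*0!*2!*0!) = -1/12
Σ = -1/12  ⇒  CG² = 288/7*(-1/12)² = 2/7
CG = −√(2/7) = -0.534522

-0.534522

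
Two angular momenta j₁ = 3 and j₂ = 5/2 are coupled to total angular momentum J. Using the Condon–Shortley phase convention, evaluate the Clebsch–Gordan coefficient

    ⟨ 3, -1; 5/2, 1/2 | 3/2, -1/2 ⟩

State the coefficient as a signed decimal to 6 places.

√[4·4!2!1!/8! · 2!4!3!2!1!2!] = √(192/35)
  +(−1)^2/∏(2,2,2,1,0,0)! = 1/8  (running 1/8)
  +(−1)^3/∏(3,1,1,0,1,1)! = -1/6  (running -1/24)
⟨..|..⟩ = √(192/35)·(-1/24) = -0.097590

−√(1/105) ≈ -0.097590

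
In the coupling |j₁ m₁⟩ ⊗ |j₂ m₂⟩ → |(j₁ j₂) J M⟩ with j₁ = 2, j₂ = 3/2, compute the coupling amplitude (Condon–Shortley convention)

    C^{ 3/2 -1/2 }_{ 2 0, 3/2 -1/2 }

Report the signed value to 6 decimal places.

−√(1/5) = -0.447214

j₁+j₂−J=2  J+j₁−j₂=2  J−j₁+j₂=1  j₁+j₂+J+1=6
(j₁±m₁, j₂±m₂, J±M) = (2,2,1,2,1,2)
P² = 16/45
sum k=0..1:
  [0] +1/4 = 1/4
  [1] −1/1 = -1
S = -3/4
C² = P²·S² = 1/5 ; C = -0.447214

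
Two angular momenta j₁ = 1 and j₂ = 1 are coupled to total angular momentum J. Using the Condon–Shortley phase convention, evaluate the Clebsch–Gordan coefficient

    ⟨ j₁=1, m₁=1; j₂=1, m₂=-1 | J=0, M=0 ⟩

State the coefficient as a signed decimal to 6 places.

+0.577350  (= +√(1/3))

j₁+j₂−J=2  J+j₁−j₂=0  J−j₁+j₂=0  j₁+j₂+J+1=3
(j₁±m₁, j₂±m₂, J±M) = (2,0,0,2,0,0)
P² = 4/3
sum k=0..0:
  [0] +1/2 = 1/2
S = 1/2
C² = P²·S² = 1/3 ; C = +0.577350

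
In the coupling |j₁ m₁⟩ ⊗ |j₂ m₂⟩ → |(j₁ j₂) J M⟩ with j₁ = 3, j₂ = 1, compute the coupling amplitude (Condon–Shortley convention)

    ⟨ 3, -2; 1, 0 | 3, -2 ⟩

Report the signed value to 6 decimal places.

triangle: 1!·5!·1!/8! = 120/40320
(j±m)!: 1!·5!·1!·1!·1!·5! = 14400
prefactor² = (2J+1)·Δ·N² = 300
  k=0: +1/(0!·1!·5!·1!·0!·0!) = 1/120
  k=1: −1/(1!·0!·4!·0!·1!·1!) = -1/24
Σ = -1/30  ⇒  CG² = 300·(-1/30)² = 1/3
CG = −√(1/3) = -0.577350

-0.577350  (= −√(1/3))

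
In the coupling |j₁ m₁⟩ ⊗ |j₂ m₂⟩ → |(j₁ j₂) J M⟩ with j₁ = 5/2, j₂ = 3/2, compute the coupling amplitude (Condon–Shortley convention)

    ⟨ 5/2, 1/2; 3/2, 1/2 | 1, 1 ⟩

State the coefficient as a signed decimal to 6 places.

√[3·3!2!0!/6! · 3!2!2!1!2!0!] = √(12/5)
  +(−1)^2/∏(2,1,0,0,2,0)! = 1/4  (running 1/4)
⟨..|..⟩ = √(12/5)·(1/4) = +0.387298

+0.387298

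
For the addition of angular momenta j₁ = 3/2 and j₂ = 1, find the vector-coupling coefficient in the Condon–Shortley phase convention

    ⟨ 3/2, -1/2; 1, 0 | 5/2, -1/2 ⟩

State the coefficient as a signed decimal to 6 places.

j₁+j₂−J=0  J+j₁−j₂=3  J−j₁+j₂=2  j₁+j₂+J+1=6
(j₁±m₁, j₂±m₂, J±M) = (1,2,1,1,2,3)
P² = 12/5
sum k=0..0:
  [0] +1/2 = 1/2
S = 1/2
C² = P²·S² = 3/5 ; C = +0.774597

+√(3/5) = +0.774597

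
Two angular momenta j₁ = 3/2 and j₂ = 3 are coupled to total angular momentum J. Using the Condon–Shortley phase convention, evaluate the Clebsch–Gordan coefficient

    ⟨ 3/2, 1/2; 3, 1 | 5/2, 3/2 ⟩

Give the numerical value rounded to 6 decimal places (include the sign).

−√(7/20) = -0.591608

√[6·2!1!4!/8! · 2!1!4!2!4!1!] = √(576/35)
  +(−1)^0/∏(0,2,1,4,0,0)! = 1/48  (running 1/48)
  +(−1)^1/∏(1,1,0,3,1,1)! = -1/6  (running -7/48)
⟨..|..⟩ = √(576/35)·(-7/48) = -0.591608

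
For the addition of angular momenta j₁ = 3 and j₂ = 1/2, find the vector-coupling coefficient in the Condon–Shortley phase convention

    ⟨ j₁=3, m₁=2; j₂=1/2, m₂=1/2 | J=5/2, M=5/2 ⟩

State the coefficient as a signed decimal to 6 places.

j₁+j₂−J=1  J+j₁−j₂=5  J−j₁+j₂=0  j₁+j₂+J+1=7
(j₁±m₁, j₂±m₂, J±M) = (5,1,1,0,5,0)
P² = 14400/7
sum k=1..1:
  [1] −1/120 = -1/120
S = -1/120
C² = P²·S² = 1/7 ; C = -0.377964

-0.377964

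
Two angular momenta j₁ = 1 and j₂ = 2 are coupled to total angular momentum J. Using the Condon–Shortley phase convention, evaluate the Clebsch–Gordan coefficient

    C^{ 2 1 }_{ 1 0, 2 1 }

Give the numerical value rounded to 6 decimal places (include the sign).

-0.408248  (= −√(1/6))

j₁+j₂−J=1  J+j₁−j₂=1  J−j₁+j₂=3  j₁+j₂+J+1=6
(j₁±m₁, j₂±m₂, J±M) = (1,1,3,1,3,1)
P² = 3/2
sum k=0..1:
  [0] +1/6 = 1/6
  [1] −1/2 = -1/2
S = -1/3
C² = P²·S² = 1/6 ; C = -0.408248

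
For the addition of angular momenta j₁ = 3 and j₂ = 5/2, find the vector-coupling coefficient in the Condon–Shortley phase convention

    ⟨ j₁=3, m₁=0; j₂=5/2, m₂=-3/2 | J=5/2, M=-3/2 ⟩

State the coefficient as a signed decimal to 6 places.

j₁+j₂−J=3  J+j₁−j₂=3  J−j₁+j₂=2  j₁+j₂+J+1=9
(j₁±m₁, j₂±m₂, J±M) = (3,3,1,4,1,4)
P² = 864/35
sum k=0..1:
  [0] +1/36 = 1/36
  [1] −1/8 = -1/8
S = -7/72
C² = P²·S² = 7/30 ; C = -0.483046

-0.483046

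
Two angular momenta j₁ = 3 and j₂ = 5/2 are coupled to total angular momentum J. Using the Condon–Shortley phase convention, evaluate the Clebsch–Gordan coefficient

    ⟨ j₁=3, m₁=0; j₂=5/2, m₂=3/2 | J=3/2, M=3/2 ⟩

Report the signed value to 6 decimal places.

-0.414039

√[4·4!2!1!/8! · 3!3!4!1!3!0!] = √(864/35)
  +(−1)^3/∏(3,1,0,1,2,0)! = -1/12  (running -1/12)
⟨..|..⟩ = √(864/35)·(-1/12) = -0.414039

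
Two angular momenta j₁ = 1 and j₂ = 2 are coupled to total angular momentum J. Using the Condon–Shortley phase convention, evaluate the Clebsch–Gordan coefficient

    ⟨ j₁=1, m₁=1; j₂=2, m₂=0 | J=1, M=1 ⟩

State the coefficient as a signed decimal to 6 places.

j₁+j₂−J=2  J+j₁−j₂=0  J−j₁+j₂=2  j₁+j₂+J+1=5
(j₁±m₁, j₂±m₂, J±M) = (2,0,2,2,2,0)
P² = 8/5
sum k=0..0:
  [0] +1/4 = 1/4
S = 1/4
C² = P²·S² = 1/10 ; C = +0.316228

+0.316228  (= +√(1/10))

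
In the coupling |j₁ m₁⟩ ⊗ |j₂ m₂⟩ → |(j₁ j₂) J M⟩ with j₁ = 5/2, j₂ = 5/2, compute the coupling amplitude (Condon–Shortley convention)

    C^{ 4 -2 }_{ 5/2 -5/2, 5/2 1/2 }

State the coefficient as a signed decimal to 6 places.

-0.566947

triangle: 1!·4!·4!/10! = 576/3628800
(j±m)!: 0!·5!·3!·2!·2!·6! = 2073600
prefactor² = (2J+1)·Δ·N² = 20736/7
  k=1: −1/(1!·0!·4!·2!·0!·2!) = -1/96
Σ = -1/96  ⇒  CG² = 20736/7·(-1/96)² = 9/28
CG = −√(9/28) = -0.566947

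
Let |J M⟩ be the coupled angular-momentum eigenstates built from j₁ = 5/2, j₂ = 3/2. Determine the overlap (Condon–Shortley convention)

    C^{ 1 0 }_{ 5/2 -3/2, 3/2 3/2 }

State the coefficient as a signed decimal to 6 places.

√[3·3!2!0!/6! · 1!4!3!0!1!1!] = √(36/5)
  +(−1)^3/∏(3,0,1,0,1,0)! = -1/6  (running -1/6)
⟨..|..⟩ = √(36/5)·(-1/6) = -0.447214

−√(1/5) ≈ -0.447214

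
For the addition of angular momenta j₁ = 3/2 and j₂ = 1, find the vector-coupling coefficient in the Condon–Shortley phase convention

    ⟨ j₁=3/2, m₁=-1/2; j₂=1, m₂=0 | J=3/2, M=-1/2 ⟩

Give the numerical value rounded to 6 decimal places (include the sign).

−√(1/15) ≈ -0.258199

√[4·1!2!1!/5! · 1!2!1!1!1!2!] = √(4/15)
  +(−1)^0/∏(0,1,2,1,0,0)! = 1/2  (running 1/2)
  +(−1)^1/∏(1,0,1,0,1,1)! = -1  (running -1/2)
⟨..|..⟩ = √(4/15)·(-1/2) = -0.258199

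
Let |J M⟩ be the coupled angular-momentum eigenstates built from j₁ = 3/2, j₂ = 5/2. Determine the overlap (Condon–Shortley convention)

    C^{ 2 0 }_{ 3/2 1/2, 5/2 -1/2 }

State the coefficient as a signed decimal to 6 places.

-0.267261  (= −√(1/14))

j₁+j₂−J=2  J+j₁−j₂=1  J−j₁+j₂=3  j₁+j₂+J+1=7
(j₁±m₁, j₂±m₂, J±M) = (2,1,2,3,2,2)
P² = 8/7
sum k=0..1:
  [0] +1/4 = 1/4
  [1] −1/2 = -1/2
S = -1/4
C² = P²·S² = 1/14 ; C = -0.267261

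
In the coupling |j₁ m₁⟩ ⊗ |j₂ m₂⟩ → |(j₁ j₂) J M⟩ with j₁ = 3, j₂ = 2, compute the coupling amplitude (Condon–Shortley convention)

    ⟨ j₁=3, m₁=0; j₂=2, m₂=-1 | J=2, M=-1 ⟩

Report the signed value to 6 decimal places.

-0.534522

triangle: 3!×3!×1!/8! = 36/40320
(j±m)!: 3!×3!×1!×3!×1!×3! = 1296
prefactor² = (2J+1)×Δ×N² = 81/14
  k=0: +1/(0!×3!×3!×1!×0!×0!) = 1/36
  k=1: −1/(1!×2!×2!×0!×1!×1!) = -1/4
Σ = -2/9  ⇒  CG² = 81/14×(-2/9)² = 2/7
CG = −√(2/7) = -0.534522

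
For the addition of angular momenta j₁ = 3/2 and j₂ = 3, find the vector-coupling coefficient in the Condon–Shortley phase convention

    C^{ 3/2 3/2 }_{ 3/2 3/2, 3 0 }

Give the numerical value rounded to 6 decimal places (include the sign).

+√(1/35) = +0.169031

j₁+j₂−J=3  J+j₁−j₂=0  J−j₁+j₂=3  j₁+j₂+J+1=7
(j₁±m₁, j₂±m₂, J±M) = (3,0,3,3,3,0)
P² = 1296/35
sum k=0..0:
  [0] +1/36 = 1/36
S = 1/36
C² = P²·S² = 1/35 ; C = +0.169031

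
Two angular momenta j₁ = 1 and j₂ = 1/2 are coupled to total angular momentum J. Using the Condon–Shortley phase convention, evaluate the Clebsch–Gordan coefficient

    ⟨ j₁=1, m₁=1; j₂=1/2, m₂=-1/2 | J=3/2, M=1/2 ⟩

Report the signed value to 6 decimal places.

+√(1/3) = +0.577350

√[4·0!2!1!/4! · 2!0!0!1!2!1!] = √(4/3)
  +(−1)^0/∏(0,0,0,0,2,1)! = 1/2  (running 1/2)
⟨..|..⟩ = √(4/3)·(1/2) = +0.577350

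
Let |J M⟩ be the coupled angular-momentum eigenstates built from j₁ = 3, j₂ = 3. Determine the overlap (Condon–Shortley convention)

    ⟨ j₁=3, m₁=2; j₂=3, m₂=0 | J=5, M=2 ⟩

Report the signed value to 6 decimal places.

+√(1/3) ≈ +0.577350

j₁+j₂−J=1  J+j₁−j₂=5  J−j₁+j₂=5  j₁+j₂+J+1=12
(j₁±m₁, j₂±m₂, J±M) = (5,1,3,3,7,3)
P² = 43200
sum k=0..1:
  [0] +1/288 = 1/288
  [1] −1/1440 = -1/1440
S = 1/360
C² = P²·S² = 1/3 ; C = +0.577350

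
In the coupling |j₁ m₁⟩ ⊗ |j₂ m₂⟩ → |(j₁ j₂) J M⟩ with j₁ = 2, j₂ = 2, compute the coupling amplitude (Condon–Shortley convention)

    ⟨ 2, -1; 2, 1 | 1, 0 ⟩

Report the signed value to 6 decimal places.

√[3·3!1!1!/6! · 1!3!3!1!1!1!] = √(9/10)
  +(−1)^2/∏(2,1,1,1,0,0)! = 1/2  (running 1/2)
  +(−1)^3/∏(3,0,0,0,1,1)! = -1/6  (running 1/3)
⟨..|..⟩ = √(9/10)·(1/3) = +0.316228

+0.316228  (= +√(1/10))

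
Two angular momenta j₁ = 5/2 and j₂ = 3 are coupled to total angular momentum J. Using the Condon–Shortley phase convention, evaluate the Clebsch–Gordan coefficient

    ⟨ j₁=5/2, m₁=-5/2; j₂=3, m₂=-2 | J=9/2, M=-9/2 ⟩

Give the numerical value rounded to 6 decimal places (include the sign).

j₁+j₂−J=1  J+j₁−j₂=4  J−j₁+j₂=5  j₁+j₂+J+1=11
(j₁±m₁, j₂±m₂, J±M) = (0,5,1,5,0,9)
P² = 41472000/11
sum k=1..1:
  [1] −1/2880 = -1/2880
S = -1/2880
C² = P²·S² = 5/11 ; C = -0.674200

-0.674200  (= −√(5/11))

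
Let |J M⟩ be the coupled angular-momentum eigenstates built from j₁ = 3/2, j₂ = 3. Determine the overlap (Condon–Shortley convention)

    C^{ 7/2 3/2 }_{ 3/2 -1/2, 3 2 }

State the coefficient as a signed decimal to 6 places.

√[8·1!2!5!/9! · 1!2!5!1!5!2!] = √(6400/21)
  +(−1)^0/∏(0,1,2,5,0,0)! = 1/240  (running 1/240)
  +(−1)^1/∏(1,0,1,4,1,1)! = -1/24  (running -3/80)
⟨..|..⟩ = √(6400/21)·(-3/80) = -0.654654

−√(3/7) = -0.654654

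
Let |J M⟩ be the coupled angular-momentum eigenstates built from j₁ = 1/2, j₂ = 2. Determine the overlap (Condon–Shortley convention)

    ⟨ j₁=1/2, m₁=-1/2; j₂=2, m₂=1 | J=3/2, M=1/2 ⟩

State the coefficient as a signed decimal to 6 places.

-0.774597  (= −√(3/5))

triangle: 1!*0!*3!/5! = 6/120
(j±m)!: 0!*1!*3!*1!*2!*1! = 12
prefactor² = (2J+1)*Δ*N² = 12/5
  k=1: −1/(1!*0!*0!*2!*0!*1!) = -1/2
Σ = -1/2  ⇒  CG² = 12/5*(-1/2)² = 3/5
CG = −√(3/5) = -0.774597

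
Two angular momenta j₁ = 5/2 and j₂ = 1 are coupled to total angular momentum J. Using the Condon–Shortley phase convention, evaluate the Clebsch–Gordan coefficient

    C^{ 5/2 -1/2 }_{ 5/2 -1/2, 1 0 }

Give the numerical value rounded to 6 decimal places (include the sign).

-0.169031

j₁+j₂−J=1  J+j₁−j₂=4  J−j₁+j₂=1  j₁+j₂+J+1=7
(j₁±m₁, j₂±m₂, J±M) = (2,3,1,1,2,3)
P² = 144/35
sum k=0..1:
  [0] +1/6 = 1/6
  [1] −1/4 = -1/4
S = -1/12
C² = P²·S² = 1/35 ; C = -0.169031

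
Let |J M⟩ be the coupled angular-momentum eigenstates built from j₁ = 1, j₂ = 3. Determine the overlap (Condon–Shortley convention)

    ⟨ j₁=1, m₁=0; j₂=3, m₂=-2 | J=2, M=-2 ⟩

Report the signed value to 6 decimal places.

triangle: 2!*0!*4!/7! = 48/5040
(j±m)!: 1!*1!*1!*5!*0!*4! = 2880
prefactor² = (2J+1)*Δ*N² = 960/7
  k=1: −1/(1!*1!*0!*0!*0!*4!) = -1/24
Σ = -1/24  ⇒  CG² = 960/7*(-1/24)² = 5/21
CG = −√(5/21) = -0.487950

-0.487950  (= −√(5/21))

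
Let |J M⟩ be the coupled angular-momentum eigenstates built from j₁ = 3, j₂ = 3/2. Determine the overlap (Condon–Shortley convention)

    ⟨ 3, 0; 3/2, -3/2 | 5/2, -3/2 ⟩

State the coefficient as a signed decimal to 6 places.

triangle: 2!×4!×1!/8! = 48/40320
(j±m)!: 3!×3!×0!×3!×1!×4! = 5184
prefactor² = (2J+1)×Δ×N² = 1296/35
  k=0: +1/(0!×2!×3!×0!×1!×1!) = 1/12
Σ = 1/12  ⇒  CG² = 1296/35×1/12² = 9/35
CG = +√(9/35) = +0.507093

+√(9/35) = +0.507093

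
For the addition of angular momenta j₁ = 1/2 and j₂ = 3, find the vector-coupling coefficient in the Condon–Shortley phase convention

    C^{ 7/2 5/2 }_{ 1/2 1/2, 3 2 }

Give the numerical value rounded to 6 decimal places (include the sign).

+√(6/7) = +0.925820

j₁+j₂−J=0  J+j₁−j₂=1  J−j₁+j₂=6  j₁+j₂+J+1=8
(j₁±m₁, j₂±m₂, J±M) = (1,0,5,1,6,1)
P² = 86400/7
sum k=0..0:
  [0] +1/120 = 1/120
S = 1/120
C² = P²·S² = 6/7 ; C = +0.925820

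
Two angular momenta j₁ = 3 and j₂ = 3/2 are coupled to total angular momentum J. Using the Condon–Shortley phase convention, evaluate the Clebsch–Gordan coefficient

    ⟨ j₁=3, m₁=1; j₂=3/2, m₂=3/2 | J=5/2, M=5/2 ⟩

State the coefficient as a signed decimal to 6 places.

triangle: 2!·4!·1!/8! = 48/40320
(j±m)!: 4!·2!·3!·0!·5!·0! = 34560
prefactor² = (2J+1)·Δ·N² = 1728/7
  k=2: +1/(2!·0!·0!·1!·4!·0!) = 1/48
Σ = 1/48  ⇒  CG² = 1728/7·1/48² = 3/28
CG = +√(3/28) = +0.327327

+√(3/28) ≈ +0.327327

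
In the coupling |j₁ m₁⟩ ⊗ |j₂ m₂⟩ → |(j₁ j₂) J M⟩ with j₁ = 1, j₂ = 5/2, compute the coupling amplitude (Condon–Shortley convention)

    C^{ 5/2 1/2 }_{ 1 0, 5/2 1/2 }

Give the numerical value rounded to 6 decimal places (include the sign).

-0.169031

√[6·1!1!4!/7! · 1!1!3!2!3!2!] = √(144/35)
  +(−1)^0/∏(0,1,1,3,0,1)! = 1/6  (running 1/6)
  +(−1)^1/∏(1,0,0,2,1,2)! = -1/4  (running -1/12)
⟨..|..⟩ = √(144/35)·(-1/12) = -0.169031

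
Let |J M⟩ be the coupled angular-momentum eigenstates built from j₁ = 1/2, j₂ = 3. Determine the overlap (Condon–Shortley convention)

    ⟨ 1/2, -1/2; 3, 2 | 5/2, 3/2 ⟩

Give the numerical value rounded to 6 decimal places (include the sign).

triangle: 1!×0!×5!/7! = 120/5040
(j±m)!: 0!×1!×5!×1!×4!×1! = 2880
prefactor² = (2J+1)×Δ×N² = 2880/7
  k=1: −1/(1!×0!×0!×4!×0!×1!) = -1/24
Σ = -1/24  ⇒  CG² = 2880/7×(-1/24)² = 5/7
CG = −√(5/7) = -0.845154

−√(5/7) = -0.845154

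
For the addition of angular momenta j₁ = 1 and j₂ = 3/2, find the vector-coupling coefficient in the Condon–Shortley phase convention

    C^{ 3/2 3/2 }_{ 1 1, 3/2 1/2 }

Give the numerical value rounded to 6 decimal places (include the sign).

j₁+j₂−J=1  J+j₁−j₂=1  J−j₁+j₂=2  j₁+j₂+J+1=5
(j₁±m₁, j₂±m₂, J±M) = (2,0,2,1,3,0)
P² = 8/5
sum k=0..0:
  [0] +1/2 = 1/2
S = 1/2
C² = P²·S² = 2/5 ; C = +0.632456

+0.632456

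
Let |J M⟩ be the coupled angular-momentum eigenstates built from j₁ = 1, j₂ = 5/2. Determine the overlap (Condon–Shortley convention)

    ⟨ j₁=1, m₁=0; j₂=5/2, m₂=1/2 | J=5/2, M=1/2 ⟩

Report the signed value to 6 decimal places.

√[6·1!1!4!/7! · 1!1!3!2!3!2!] = √(144/35)
  +(−1)^0/∏(0,1,1,3,0,1)! = 1/6  (running 1/6)
  +(−1)^1/∏(1,0,0,2,1,2)! = -1/4  (running -1/12)
⟨..|..⟩ = √(144/35)·(-1/12) = -0.169031

−√(1/35) ≈ -0.169031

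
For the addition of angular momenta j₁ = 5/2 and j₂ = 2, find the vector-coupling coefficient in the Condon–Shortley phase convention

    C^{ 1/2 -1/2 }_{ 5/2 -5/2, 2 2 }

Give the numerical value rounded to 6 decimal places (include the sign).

triangle: 4!*1!*0!/6! = 24/720
(j±m)!: 0!*5!*4!*0!*0!*1! = 2880
prefactor² = (2J+1)*Δ*N² = 192
  k=4: +1/(4!*0!*1!*0!*0!*0!) = 1/24
Σ = 1/24  ⇒  CG² = 192*1/24² = 1/3
CG = +√(1/3) = +0.577350

+0.577350  (= +√(1/3))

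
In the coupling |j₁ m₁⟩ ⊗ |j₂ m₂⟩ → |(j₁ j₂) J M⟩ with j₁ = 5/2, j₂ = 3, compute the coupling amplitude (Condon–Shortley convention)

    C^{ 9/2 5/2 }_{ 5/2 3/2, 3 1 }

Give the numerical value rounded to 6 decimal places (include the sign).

triangle: 1!*4!*5!/11! = 2880/39916800
(j±m)!: 4!*1!*4!*2!*7!*2! = 11612160
prefactor² = (2J+1)*Δ*N² = 92160/11
  k=0: +1/(0!*1!*1!*4!*3!*1!) = 1/144
  k=1: −1/(1!*0!*0!*3!*4!*2!) = -1/288
Σ = 1/288  ⇒  CG² = 92160/11*1/288² = 10/99
CG = +√(10/99) = +0.317821

+0.317821  (= +√(10/99))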